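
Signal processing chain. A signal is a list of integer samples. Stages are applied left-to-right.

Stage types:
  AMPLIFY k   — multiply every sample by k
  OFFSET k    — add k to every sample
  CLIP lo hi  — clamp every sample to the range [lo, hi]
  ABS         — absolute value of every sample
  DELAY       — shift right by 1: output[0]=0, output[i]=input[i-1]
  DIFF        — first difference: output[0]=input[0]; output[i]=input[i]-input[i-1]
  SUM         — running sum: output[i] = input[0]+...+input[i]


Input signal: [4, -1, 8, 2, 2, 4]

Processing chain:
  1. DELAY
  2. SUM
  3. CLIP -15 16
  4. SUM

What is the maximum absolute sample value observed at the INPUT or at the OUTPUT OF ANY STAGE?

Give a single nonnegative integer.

Answer: 46

Derivation:
Input: [4, -1, 8, 2, 2, 4] (max |s|=8)
Stage 1 (DELAY): [0, 4, -1, 8, 2, 2] = [0, 4, -1, 8, 2, 2] -> [0, 4, -1, 8, 2, 2] (max |s|=8)
Stage 2 (SUM): sum[0..0]=0, sum[0..1]=4, sum[0..2]=3, sum[0..3]=11, sum[0..4]=13, sum[0..5]=15 -> [0, 4, 3, 11, 13, 15] (max |s|=15)
Stage 3 (CLIP -15 16): clip(0,-15,16)=0, clip(4,-15,16)=4, clip(3,-15,16)=3, clip(11,-15,16)=11, clip(13,-15,16)=13, clip(15,-15,16)=15 -> [0, 4, 3, 11, 13, 15] (max |s|=15)
Stage 4 (SUM): sum[0..0]=0, sum[0..1]=4, sum[0..2]=7, sum[0..3]=18, sum[0..4]=31, sum[0..5]=46 -> [0, 4, 7, 18, 31, 46] (max |s|=46)
Overall max amplitude: 46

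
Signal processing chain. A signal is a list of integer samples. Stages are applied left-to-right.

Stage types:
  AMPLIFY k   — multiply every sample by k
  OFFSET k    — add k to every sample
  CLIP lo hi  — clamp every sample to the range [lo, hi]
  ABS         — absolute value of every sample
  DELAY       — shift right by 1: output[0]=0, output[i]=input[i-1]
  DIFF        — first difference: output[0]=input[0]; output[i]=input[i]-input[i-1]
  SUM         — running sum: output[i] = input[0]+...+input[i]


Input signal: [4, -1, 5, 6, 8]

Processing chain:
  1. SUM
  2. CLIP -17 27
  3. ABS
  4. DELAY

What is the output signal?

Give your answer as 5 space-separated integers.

Answer: 0 4 3 8 14

Derivation:
Input: [4, -1, 5, 6, 8]
Stage 1 (SUM): sum[0..0]=4, sum[0..1]=3, sum[0..2]=8, sum[0..3]=14, sum[0..4]=22 -> [4, 3, 8, 14, 22]
Stage 2 (CLIP -17 27): clip(4,-17,27)=4, clip(3,-17,27)=3, clip(8,-17,27)=8, clip(14,-17,27)=14, clip(22,-17,27)=22 -> [4, 3, 8, 14, 22]
Stage 3 (ABS): |4|=4, |3|=3, |8|=8, |14|=14, |22|=22 -> [4, 3, 8, 14, 22]
Stage 4 (DELAY): [0, 4, 3, 8, 14] = [0, 4, 3, 8, 14] -> [0, 4, 3, 8, 14]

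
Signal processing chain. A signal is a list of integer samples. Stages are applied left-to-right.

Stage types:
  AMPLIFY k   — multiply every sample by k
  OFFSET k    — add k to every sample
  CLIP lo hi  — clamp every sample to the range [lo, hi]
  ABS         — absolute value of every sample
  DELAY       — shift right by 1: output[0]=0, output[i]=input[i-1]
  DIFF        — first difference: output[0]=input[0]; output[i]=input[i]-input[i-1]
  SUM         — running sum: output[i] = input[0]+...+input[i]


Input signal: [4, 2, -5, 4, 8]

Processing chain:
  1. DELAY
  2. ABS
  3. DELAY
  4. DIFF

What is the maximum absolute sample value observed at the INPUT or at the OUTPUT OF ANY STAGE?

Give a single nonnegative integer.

Input: [4, 2, -5, 4, 8] (max |s|=8)
Stage 1 (DELAY): [0, 4, 2, -5, 4] = [0, 4, 2, -5, 4] -> [0, 4, 2, -5, 4] (max |s|=5)
Stage 2 (ABS): |0|=0, |4|=4, |2|=2, |-5|=5, |4|=4 -> [0, 4, 2, 5, 4] (max |s|=5)
Stage 3 (DELAY): [0, 0, 4, 2, 5] = [0, 0, 4, 2, 5] -> [0, 0, 4, 2, 5] (max |s|=5)
Stage 4 (DIFF): s[0]=0, 0-0=0, 4-0=4, 2-4=-2, 5-2=3 -> [0, 0, 4, -2, 3] (max |s|=4)
Overall max amplitude: 8

Answer: 8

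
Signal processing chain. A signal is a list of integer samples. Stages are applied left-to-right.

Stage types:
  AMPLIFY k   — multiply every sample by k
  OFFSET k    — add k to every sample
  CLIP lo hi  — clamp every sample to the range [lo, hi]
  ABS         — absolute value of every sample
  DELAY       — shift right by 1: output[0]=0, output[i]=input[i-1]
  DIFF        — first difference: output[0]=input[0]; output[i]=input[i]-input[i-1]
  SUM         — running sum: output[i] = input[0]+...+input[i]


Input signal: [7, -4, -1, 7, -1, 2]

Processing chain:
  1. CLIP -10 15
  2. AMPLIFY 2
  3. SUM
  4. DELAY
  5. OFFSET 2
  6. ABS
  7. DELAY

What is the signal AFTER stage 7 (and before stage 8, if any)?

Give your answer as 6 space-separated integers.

Input: [7, -4, -1, 7, -1, 2]
Stage 1 (CLIP -10 15): clip(7,-10,15)=7, clip(-4,-10,15)=-4, clip(-1,-10,15)=-1, clip(7,-10,15)=7, clip(-1,-10,15)=-1, clip(2,-10,15)=2 -> [7, -4, -1, 7, -1, 2]
Stage 2 (AMPLIFY 2): 7*2=14, -4*2=-8, -1*2=-2, 7*2=14, -1*2=-2, 2*2=4 -> [14, -8, -2, 14, -2, 4]
Stage 3 (SUM): sum[0..0]=14, sum[0..1]=6, sum[0..2]=4, sum[0..3]=18, sum[0..4]=16, sum[0..5]=20 -> [14, 6, 4, 18, 16, 20]
Stage 4 (DELAY): [0, 14, 6, 4, 18, 16] = [0, 14, 6, 4, 18, 16] -> [0, 14, 6, 4, 18, 16]
Stage 5 (OFFSET 2): 0+2=2, 14+2=16, 6+2=8, 4+2=6, 18+2=20, 16+2=18 -> [2, 16, 8, 6, 20, 18]
Stage 6 (ABS): |2|=2, |16|=16, |8|=8, |6|=6, |20|=20, |18|=18 -> [2, 16, 8, 6, 20, 18]
Stage 7 (DELAY): [0, 2, 16, 8, 6, 20] = [0, 2, 16, 8, 6, 20] -> [0, 2, 16, 8, 6, 20]

Answer: 0 2 16 8 6 20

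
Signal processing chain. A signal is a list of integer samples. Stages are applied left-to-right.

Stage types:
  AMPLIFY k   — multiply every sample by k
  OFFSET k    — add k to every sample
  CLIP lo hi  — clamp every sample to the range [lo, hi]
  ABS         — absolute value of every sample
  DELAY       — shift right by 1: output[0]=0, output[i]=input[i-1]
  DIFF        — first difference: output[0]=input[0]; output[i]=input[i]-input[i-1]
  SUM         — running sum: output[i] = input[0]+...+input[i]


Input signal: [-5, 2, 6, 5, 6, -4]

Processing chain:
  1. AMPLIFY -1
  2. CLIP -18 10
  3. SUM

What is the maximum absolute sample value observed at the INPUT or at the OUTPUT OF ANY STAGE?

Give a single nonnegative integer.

Input: [-5, 2, 6, 5, 6, -4] (max |s|=6)
Stage 1 (AMPLIFY -1): -5*-1=5, 2*-1=-2, 6*-1=-6, 5*-1=-5, 6*-1=-6, -4*-1=4 -> [5, -2, -6, -5, -6, 4] (max |s|=6)
Stage 2 (CLIP -18 10): clip(5,-18,10)=5, clip(-2,-18,10)=-2, clip(-6,-18,10)=-6, clip(-5,-18,10)=-5, clip(-6,-18,10)=-6, clip(4,-18,10)=4 -> [5, -2, -6, -5, -6, 4] (max |s|=6)
Stage 3 (SUM): sum[0..0]=5, sum[0..1]=3, sum[0..2]=-3, sum[0..3]=-8, sum[0..4]=-14, sum[0..5]=-10 -> [5, 3, -3, -8, -14, -10] (max |s|=14)
Overall max amplitude: 14

Answer: 14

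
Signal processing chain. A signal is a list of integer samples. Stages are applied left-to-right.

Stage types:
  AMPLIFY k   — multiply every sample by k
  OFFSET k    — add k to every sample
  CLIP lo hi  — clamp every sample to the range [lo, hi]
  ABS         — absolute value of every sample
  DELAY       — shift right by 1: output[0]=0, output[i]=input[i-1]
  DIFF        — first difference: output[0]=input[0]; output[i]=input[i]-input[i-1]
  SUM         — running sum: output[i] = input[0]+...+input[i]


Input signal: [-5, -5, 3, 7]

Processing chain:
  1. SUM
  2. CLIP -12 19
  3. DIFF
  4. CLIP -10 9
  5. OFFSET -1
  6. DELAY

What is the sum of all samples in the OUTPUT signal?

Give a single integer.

Answer: -10

Derivation:
Input: [-5, -5, 3, 7]
Stage 1 (SUM): sum[0..0]=-5, sum[0..1]=-10, sum[0..2]=-7, sum[0..3]=0 -> [-5, -10, -7, 0]
Stage 2 (CLIP -12 19): clip(-5,-12,19)=-5, clip(-10,-12,19)=-10, clip(-7,-12,19)=-7, clip(0,-12,19)=0 -> [-5, -10, -7, 0]
Stage 3 (DIFF): s[0]=-5, -10--5=-5, -7--10=3, 0--7=7 -> [-5, -5, 3, 7]
Stage 4 (CLIP -10 9): clip(-5,-10,9)=-5, clip(-5,-10,9)=-5, clip(3,-10,9)=3, clip(7,-10,9)=7 -> [-5, -5, 3, 7]
Stage 5 (OFFSET -1): -5+-1=-6, -5+-1=-6, 3+-1=2, 7+-1=6 -> [-6, -6, 2, 6]
Stage 6 (DELAY): [0, -6, -6, 2] = [0, -6, -6, 2] -> [0, -6, -6, 2]
Output sum: -10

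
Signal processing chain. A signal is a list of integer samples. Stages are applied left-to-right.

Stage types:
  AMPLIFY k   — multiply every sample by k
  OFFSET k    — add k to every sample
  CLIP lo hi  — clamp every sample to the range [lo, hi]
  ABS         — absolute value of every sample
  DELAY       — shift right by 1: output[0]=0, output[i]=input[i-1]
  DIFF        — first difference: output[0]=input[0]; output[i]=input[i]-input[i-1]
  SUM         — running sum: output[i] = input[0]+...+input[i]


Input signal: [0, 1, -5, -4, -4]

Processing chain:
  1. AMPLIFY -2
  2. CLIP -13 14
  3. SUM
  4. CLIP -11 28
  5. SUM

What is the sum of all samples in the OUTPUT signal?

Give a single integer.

Answer: 72

Derivation:
Input: [0, 1, -5, -4, -4]
Stage 1 (AMPLIFY -2): 0*-2=0, 1*-2=-2, -5*-2=10, -4*-2=8, -4*-2=8 -> [0, -2, 10, 8, 8]
Stage 2 (CLIP -13 14): clip(0,-13,14)=0, clip(-2,-13,14)=-2, clip(10,-13,14)=10, clip(8,-13,14)=8, clip(8,-13,14)=8 -> [0, -2, 10, 8, 8]
Stage 3 (SUM): sum[0..0]=0, sum[0..1]=-2, sum[0..2]=8, sum[0..3]=16, sum[0..4]=24 -> [0, -2, 8, 16, 24]
Stage 4 (CLIP -11 28): clip(0,-11,28)=0, clip(-2,-11,28)=-2, clip(8,-11,28)=8, clip(16,-11,28)=16, clip(24,-11,28)=24 -> [0, -2, 8, 16, 24]
Stage 5 (SUM): sum[0..0]=0, sum[0..1]=-2, sum[0..2]=6, sum[0..3]=22, sum[0..4]=46 -> [0, -2, 6, 22, 46]
Output sum: 72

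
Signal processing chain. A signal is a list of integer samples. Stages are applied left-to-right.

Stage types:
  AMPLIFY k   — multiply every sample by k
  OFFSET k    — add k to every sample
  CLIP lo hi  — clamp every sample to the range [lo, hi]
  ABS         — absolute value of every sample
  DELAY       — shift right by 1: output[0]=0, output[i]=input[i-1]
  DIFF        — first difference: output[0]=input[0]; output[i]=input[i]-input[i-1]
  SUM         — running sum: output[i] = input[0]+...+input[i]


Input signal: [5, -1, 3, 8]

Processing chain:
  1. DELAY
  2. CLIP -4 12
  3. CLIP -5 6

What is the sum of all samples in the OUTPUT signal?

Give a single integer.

Answer: 7

Derivation:
Input: [5, -1, 3, 8]
Stage 1 (DELAY): [0, 5, -1, 3] = [0, 5, -1, 3] -> [0, 5, -1, 3]
Stage 2 (CLIP -4 12): clip(0,-4,12)=0, clip(5,-4,12)=5, clip(-1,-4,12)=-1, clip(3,-4,12)=3 -> [0, 5, -1, 3]
Stage 3 (CLIP -5 6): clip(0,-5,6)=0, clip(5,-5,6)=5, clip(-1,-5,6)=-1, clip(3,-5,6)=3 -> [0, 5, -1, 3]
Output sum: 7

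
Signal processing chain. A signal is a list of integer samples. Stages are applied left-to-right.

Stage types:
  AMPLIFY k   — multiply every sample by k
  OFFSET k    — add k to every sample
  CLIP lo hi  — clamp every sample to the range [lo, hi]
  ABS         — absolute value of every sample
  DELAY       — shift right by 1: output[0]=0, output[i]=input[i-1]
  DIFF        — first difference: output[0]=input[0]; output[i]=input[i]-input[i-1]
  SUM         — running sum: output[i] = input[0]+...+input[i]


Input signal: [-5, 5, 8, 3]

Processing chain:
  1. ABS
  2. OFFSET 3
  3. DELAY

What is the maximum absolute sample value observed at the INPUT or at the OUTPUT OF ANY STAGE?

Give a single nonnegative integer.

Input: [-5, 5, 8, 3] (max |s|=8)
Stage 1 (ABS): |-5|=5, |5|=5, |8|=8, |3|=3 -> [5, 5, 8, 3] (max |s|=8)
Stage 2 (OFFSET 3): 5+3=8, 5+3=8, 8+3=11, 3+3=6 -> [8, 8, 11, 6] (max |s|=11)
Stage 3 (DELAY): [0, 8, 8, 11] = [0, 8, 8, 11] -> [0, 8, 8, 11] (max |s|=11)
Overall max amplitude: 11

Answer: 11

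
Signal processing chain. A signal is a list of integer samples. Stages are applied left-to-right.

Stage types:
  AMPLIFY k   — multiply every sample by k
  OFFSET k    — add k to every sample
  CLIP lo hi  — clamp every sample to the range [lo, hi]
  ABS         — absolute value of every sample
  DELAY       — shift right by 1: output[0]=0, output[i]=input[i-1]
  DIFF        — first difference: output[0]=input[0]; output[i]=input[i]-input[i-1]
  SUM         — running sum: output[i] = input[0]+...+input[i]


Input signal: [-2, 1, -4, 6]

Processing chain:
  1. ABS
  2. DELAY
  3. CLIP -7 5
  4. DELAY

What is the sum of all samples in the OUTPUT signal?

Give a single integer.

Input: [-2, 1, -4, 6]
Stage 1 (ABS): |-2|=2, |1|=1, |-4|=4, |6|=6 -> [2, 1, 4, 6]
Stage 2 (DELAY): [0, 2, 1, 4] = [0, 2, 1, 4] -> [0, 2, 1, 4]
Stage 3 (CLIP -7 5): clip(0,-7,5)=0, clip(2,-7,5)=2, clip(1,-7,5)=1, clip(4,-7,5)=4 -> [0, 2, 1, 4]
Stage 4 (DELAY): [0, 0, 2, 1] = [0, 0, 2, 1] -> [0, 0, 2, 1]
Output sum: 3

Answer: 3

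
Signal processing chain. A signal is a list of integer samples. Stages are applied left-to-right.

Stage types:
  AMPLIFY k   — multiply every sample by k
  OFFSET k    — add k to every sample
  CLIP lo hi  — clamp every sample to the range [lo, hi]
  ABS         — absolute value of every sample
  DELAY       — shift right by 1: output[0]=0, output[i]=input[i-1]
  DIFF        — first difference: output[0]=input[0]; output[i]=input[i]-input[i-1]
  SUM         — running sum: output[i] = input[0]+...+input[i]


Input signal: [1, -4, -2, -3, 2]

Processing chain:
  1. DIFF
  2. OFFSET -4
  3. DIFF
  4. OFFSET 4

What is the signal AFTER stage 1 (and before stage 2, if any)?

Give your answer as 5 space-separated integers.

Answer: 1 -5 2 -1 5

Derivation:
Input: [1, -4, -2, -3, 2]
Stage 1 (DIFF): s[0]=1, -4-1=-5, -2--4=2, -3--2=-1, 2--3=5 -> [1, -5, 2, -1, 5]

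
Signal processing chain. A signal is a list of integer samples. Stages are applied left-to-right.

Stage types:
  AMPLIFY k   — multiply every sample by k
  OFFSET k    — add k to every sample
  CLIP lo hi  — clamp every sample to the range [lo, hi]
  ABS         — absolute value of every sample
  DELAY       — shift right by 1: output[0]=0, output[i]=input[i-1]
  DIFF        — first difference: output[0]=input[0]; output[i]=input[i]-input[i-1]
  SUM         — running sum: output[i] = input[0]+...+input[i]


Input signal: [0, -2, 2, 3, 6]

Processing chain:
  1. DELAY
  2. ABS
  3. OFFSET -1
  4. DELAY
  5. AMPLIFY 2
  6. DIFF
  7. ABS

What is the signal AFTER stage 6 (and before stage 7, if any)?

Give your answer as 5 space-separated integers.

Input: [0, -2, 2, 3, 6]
Stage 1 (DELAY): [0, 0, -2, 2, 3] = [0, 0, -2, 2, 3] -> [0, 0, -2, 2, 3]
Stage 2 (ABS): |0|=0, |0|=0, |-2|=2, |2|=2, |3|=3 -> [0, 0, 2, 2, 3]
Stage 3 (OFFSET -1): 0+-1=-1, 0+-1=-1, 2+-1=1, 2+-1=1, 3+-1=2 -> [-1, -1, 1, 1, 2]
Stage 4 (DELAY): [0, -1, -1, 1, 1] = [0, -1, -1, 1, 1] -> [0, -1, -1, 1, 1]
Stage 5 (AMPLIFY 2): 0*2=0, -1*2=-2, -1*2=-2, 1*2=2, 1*2=2 -> [0, -2, -2, 2, 2]
Stage 6 (DIFF): s[0]=0, -2-0=-2, -2--2=0, 2--2=4, 2-2=0 -> [0, -2, 0, 4, 0]

Answer: 0 -2 0 4 0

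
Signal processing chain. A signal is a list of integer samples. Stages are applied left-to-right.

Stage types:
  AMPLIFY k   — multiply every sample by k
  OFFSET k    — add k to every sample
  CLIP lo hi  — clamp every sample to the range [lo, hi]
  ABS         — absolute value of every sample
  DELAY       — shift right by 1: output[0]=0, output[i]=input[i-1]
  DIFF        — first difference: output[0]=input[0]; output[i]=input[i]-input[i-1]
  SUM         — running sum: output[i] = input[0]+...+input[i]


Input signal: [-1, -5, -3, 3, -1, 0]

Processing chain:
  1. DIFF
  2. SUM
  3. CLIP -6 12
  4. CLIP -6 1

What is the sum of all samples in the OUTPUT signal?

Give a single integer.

Input: [-1, -5, -3, 3, -1, 0]
Stage 1 (DIFF): s[0]=-1, -5--1=-4, -3--5=2, 3--3=6, -1-3=-4, 0--1=1 -> [-1, -4, 2, 6, -4, 1]
Stage 2 (SUM): sum[0..0]=-1, sum[0..1]=-5, sum[0..2]=-3, sum[0..3]=3, sum[0..4]=-1, sum[0..5]=0 -> [-1, -5, -3, 3, -1, 0]
Stage 3 (CLIP -6 12): clip(-1,-6,12)=-1, clip(-5,-6,12)=-5, clip(-3,-6,12)=-3, clip(3,-6,12)=3, clip(-1,-6,12)=-1, clip(0,-6,12)=0 -> [-1, -5, -3, 3, -1, 0]
Stage 4 (CLIP -6 1): clip(-1,-6,1)=-1, clip(-5,-6,1)=-5, clip(-3,-6,1)=-3, clip(3,-6,1)=1, clip(-1,-6,1)=-1, clip(0,-6,1)=0 -> [-1, -5, -3, 1, -1, 0]
Output sum: -9

Answer: -9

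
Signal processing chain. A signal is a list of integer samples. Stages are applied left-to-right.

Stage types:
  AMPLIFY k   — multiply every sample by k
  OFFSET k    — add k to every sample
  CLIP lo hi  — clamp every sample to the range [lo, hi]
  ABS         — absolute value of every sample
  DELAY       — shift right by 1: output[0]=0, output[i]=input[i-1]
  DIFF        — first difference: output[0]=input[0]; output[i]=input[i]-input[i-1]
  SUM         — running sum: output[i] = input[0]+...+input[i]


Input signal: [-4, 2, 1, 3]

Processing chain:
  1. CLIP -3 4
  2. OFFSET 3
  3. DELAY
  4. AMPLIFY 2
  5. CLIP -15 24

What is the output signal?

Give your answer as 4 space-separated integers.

Input: [-4, 2, 1, 3]
Stage 1 (CLIP -3 4): clip(-4,-3,4)=-3, clip(2,-3,4)=2, clip(1,-3,4)=1, clip(3,-3,4)=3 -> [-3, 2, 1, 3]
Stage 2 (OFFSET 3): -3+3=0, 2+3=5, 1+3=4, 3+3=6 -> [0, 5, 4, 6]
Stage 3 (DELAY): [0, 0, 5, 4] = [0, 0, 5, 4] -> [0, 0, 5, 4]
Stage 4 (AMPLIFY 2): 0*2=0, 0*2=0, 5*2=10, 4*2=8 -> [0, 0, 10, 8]
Stage 5 (CLIP -15 24): clip(0,-15,24)=0, clip(0,-15,24)=0, clip(10,-15,24)=10, clip(8,-15,24)=8 -> [0, 0, 10, 8]

Answer: 0 0 10 8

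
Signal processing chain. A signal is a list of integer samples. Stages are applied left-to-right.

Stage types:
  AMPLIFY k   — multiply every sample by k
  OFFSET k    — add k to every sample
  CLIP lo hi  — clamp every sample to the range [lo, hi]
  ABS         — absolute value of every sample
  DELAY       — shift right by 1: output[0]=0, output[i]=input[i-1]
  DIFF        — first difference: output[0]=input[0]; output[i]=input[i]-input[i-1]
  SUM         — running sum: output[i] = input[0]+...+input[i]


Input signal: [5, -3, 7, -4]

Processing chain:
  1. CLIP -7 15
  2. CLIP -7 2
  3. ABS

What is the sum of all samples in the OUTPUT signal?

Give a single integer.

Answer: 11

Derivation:
Input: [5, -3, 7, -4]
Stage 1 (CLIP -7 15): clip(5,-7,15)=5, clip(-3,-7,15)=-3, clip(7,-7,15)=7, clip(-4,-7,15)=-4 -> [5, -3, 7, -4]
Stage 2 (CLIP -7 2): clip(5,-7,2)=2, clip(-3,-7,2)=-3, clip(7,-7,2)=2, clip(-4,-7,2)=-4 -> [2, -3, 2, -4]
Stage 3 (ABS): |2|=2, |-3|=3, |2|=2, |-4|=4 -> [2, 3, 2, 4]
Output sum: 11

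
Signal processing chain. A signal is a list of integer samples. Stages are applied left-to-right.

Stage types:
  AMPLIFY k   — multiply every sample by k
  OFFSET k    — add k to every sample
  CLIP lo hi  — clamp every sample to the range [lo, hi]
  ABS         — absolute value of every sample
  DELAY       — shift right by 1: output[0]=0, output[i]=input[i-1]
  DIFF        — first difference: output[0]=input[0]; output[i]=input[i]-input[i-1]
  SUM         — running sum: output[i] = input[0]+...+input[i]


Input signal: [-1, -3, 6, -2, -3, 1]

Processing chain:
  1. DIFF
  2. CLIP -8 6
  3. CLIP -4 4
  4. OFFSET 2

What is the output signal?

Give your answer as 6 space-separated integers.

Answer: 1 0 6 -2 1 6

Derivation:
Input: [-1, -3, 6, -2, -3, 1]
Stage 1 (DIFF): s[0]=-1, -3--1=-2, 6--3=9, -2-6=-8, -3--2=-1, 1--3=4 -> [-1, -2, 9, -8, -1, 4]
Stage 2 (CLIP -8 6): clip(-1,-8,6)=-1, clip(-2,-8,6)=-2, clip(9,-8,6)=6, clip(-8,-8,6)=-8, clip(-1,-8,6)=-1, clip(4,-8,6)=4 -> [-1, -2, 6, -8, -1, 4]
Stage 3 (CLIP -4 4): clip(-1,-4,4)=-1, clip(-2,-4,4)=-2, clip(6,-4,4)=4, clip(-8,-4,4)=-4, clip(-1,-4,4)=-1, clip(4,-4,4)=4 -> [-1, -2, 4, -4, -1, 4]
Stage 4 (OFFSET 2): -1+2=1, -2+2=0, 4+2=6, -4+2=-2, -1+2=1, 4+2=6 -> [1, 0, 6, -2, 1, 6]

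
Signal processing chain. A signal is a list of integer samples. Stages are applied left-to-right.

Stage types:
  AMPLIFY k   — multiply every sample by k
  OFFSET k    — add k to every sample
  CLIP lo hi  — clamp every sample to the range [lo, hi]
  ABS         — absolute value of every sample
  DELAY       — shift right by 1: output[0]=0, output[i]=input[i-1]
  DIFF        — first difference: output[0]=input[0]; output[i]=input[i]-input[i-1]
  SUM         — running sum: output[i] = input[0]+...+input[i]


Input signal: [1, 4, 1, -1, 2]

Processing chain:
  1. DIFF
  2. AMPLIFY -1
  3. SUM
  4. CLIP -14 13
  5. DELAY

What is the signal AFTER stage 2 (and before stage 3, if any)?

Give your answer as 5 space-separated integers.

Answer: -1 -3 3 2 -3

Derivation:
Input: [1, 4, 1, -1, 2]
Stage 1 (DIFF): s[0]=1, 4-1=3, 1-4=-3, -1-1=-2, 2--1=3 -> [1, 3, -3, -2, 3]
Stage 2 (AMPLIFY -1): 1*-1=-1, 3*-1=-3, -3*-1=3, -2*-1=2, 3*-1=-3 -> [-1, -3, 3, 2, -3]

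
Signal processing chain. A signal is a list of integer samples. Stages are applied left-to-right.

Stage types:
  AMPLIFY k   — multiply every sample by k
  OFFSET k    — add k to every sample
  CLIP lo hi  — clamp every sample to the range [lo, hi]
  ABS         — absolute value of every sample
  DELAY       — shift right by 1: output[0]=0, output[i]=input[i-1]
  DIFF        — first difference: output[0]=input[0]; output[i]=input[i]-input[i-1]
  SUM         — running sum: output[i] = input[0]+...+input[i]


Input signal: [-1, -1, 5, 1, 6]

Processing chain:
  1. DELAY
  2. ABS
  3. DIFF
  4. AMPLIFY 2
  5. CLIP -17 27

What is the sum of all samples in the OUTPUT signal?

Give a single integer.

Input: [-1, -1, 5, 1, 6]
Stage 1 (DELAY): [0, -1, -1, 5, 1] = [0, -1, -1, 5, 1] -> [0, -1, -1, 5, 1]
Stage 2 (ABS): |0|=0, |-1|=1, |-1|=1, |5|=5, |1|=1 -> [0, 1, 1, 5, 1]
Stage 3 (DIFF): s[0]=0, 1-0=1, 1-1=0, 5-1=4, 1-5=-4 -> [0, 1, 0, 4, -4]
Stage 4 (AMPLIFY 2): 0*2=0, 1*2=2, 0*2=0, 4*2=8, -4*2=-8 -> [0, 2, 0, 8, -8]
Stage 5 (CLIP -17 27): clip(0,-17,27)=0, clip(2,-17,27)=2, clip(0,-17,27)=0, clip(8,-17,27)=8, clip(-8,-17,27)=-8 -> [0, 2, 0, 8, -8]
Output sum: 2

Answer: 2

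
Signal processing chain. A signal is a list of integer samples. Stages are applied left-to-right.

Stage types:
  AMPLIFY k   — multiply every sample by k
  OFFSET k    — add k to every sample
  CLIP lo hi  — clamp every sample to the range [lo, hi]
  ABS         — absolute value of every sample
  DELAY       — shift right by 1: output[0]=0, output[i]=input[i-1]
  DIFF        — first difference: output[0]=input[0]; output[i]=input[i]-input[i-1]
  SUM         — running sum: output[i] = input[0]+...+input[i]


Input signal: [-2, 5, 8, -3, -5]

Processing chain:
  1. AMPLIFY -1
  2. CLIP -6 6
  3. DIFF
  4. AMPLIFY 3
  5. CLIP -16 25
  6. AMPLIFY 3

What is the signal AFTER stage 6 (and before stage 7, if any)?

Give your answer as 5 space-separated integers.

Answer: 18 -48 -9 75 18

Derivation:
Input: [-2, 5, 8, -3, -5]
Stage 1 (AMPLIFY -1): -2*-1=2, 5*-1=-5, 8*-1=-8, -3*-1=3, -5*-1=5 -> [2, -5, -8, 3, 5]
Stage 2 (CLIP -6 6): clip(2,-6,6)=2, clip(-5,-6,6)=-5, clip(-8,-6,6)=-6, clip(3,-6,6)=3, clip(5,-6,6)=5 -> [2, -5, -6, 3, 5]
Stage 3 (DIFF): s[0]=2, -5-2=-7, -6--5=-1, 3--6=9, 5-3=2 -> [2, -7, -1, 9, 2]
Stage 4 (AMPLIFY 3): 2*3=6, -7*3=-21, -1*3=-3, 9*3=27, 2*3=6 -> [6, -21, -3, 27, 6]
Stage 5 (CLIP -16 25): clip(6,-16,25)=6, clip(-21,-16,25)=-16, clip(-3,-16,25)=-3, clip(27,-16,25)=25, clip(6,-16,25)=6 -> [6, -16, -3, 25, 6]
Stage 6 (AMPLIFY 3): 6*3=18, -16*3=-48, -3*3=-9, 25*3=75, 6*3=18 -> [18, -48, -9, 75, 18]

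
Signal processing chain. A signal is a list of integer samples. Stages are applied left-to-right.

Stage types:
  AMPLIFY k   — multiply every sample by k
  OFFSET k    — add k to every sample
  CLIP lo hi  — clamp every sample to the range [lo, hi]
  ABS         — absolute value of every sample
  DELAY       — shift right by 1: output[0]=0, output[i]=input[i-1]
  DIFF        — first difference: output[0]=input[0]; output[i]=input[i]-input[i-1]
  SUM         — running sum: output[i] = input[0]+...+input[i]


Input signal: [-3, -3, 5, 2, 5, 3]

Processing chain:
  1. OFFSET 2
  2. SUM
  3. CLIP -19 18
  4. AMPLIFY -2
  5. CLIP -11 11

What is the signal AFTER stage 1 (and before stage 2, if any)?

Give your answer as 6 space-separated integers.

Answer: -1 -1 7 4 7 5

Derivation:
Input: [-3, -3, 5, 2, 5, 3]
Stage 1 (OFFSET 2): -3+2=-1, -3+2=-1, 5+2=7, 2+2=4, 5+2=7, 3+2=5 -> [-1, -1, 7, 4, 7, 5]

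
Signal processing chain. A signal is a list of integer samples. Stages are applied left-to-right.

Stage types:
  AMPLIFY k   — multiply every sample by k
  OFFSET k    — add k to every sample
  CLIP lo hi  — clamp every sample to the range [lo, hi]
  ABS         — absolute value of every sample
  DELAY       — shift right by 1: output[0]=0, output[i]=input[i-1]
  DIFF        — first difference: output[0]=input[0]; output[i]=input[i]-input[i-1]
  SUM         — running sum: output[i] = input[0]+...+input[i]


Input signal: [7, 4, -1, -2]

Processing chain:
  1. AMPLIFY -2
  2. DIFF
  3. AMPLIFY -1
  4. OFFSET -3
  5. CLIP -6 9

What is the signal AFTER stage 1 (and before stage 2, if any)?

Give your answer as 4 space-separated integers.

Input: [7, 4, -1, -2]
Stage 1 (AMPLIFY -2): 7*-2=-14, 4*-2=-8, -1*-2=2, -2*-2=4 -> [-14, -8, 2, 4]

Answer: -14 -8 2 4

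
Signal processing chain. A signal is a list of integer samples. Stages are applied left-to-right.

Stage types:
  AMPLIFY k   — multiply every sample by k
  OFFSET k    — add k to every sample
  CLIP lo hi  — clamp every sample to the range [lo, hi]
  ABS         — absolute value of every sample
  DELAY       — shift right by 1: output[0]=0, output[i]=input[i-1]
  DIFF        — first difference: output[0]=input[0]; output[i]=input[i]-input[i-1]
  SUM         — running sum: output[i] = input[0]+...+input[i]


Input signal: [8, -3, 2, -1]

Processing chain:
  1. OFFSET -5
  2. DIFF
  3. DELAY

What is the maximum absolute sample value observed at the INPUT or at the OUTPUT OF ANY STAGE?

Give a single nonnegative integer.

Input: [8, -3, 2, -1] (max |s|=8)
Stage 1 (OFFSET -5): 8+-5=3, -3+-5=-8, 2+-5=-3, -1+-5=-6 -> [3, -8, -3, -6] (max |s|=8)
Stage 2 (DIFF): s[0]=3, -8-3=-11, -3--8=5, -6--3=-3 -> [3, -11, 5, -3] (max |s|=11)
Stage 3 (DELAY): [0, 3, -11, 5] = [0, 3, -11, 5] -> [0, 3, -11, 5] (max |s|=11)
Overall max amplitude: 11

Answer: 11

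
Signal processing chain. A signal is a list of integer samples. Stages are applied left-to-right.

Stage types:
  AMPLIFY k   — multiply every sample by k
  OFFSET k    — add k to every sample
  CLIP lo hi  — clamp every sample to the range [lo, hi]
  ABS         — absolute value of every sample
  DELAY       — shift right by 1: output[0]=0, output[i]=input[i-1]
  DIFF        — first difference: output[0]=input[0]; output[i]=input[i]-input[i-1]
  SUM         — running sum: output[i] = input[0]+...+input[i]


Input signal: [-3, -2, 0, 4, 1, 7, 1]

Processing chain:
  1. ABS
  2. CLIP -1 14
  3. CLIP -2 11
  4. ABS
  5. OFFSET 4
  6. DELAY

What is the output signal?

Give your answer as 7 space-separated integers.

Input: [-3, -2, 0, 4, 1, 7, 1]
Stage 1 (ABS): |-3|=3, |-2|=2, |0|=0, |4|=4, |1|=1, |7|=7, |1|=1 -> [3, 2, 0, 4, 1, 7, 1]
Stage 2 (CLIP -1 14): clip(3,-1,14)=3, clip(2,-1,14)=2, clip(0,-1,14)=0, clip(4,-1,14)=4, clip(1,-1,14)=1, clip(7,-1,14)=7, clip(1,-1,14)=1 -> [3, 2, 0, 4, 1, 7, 1]
Stage 3 (CLIP -2 11): clip(3,-2,11)=3, clip(2,-2,11)=2, clip(0,-2,11)=0, clip(4,-2,11)=4, clip(1,-2,11)=1, clip(7,-2,11)=7, clip(1,-2,11)=1 -> [3, 2, 0, 4, 1, 7, 1]
Stage 4 (ABS): |3|=3, |2|=2, |0|=0, |4|=4, |1|=1, |7|=7, |1|=1 -> [3, 2, 0, 4, 1, 7, 1]
Stage 5 (OFFSET 4): 3+4=7, 2+4=6, 0+4=4, 4+4=8, 1+4=5, 7+4=11, 1+4=5 -> [7, 6, 4, 8, 5, 11, 5]
Stage 6 (DELAY): [0, 7, 6, 4, 8, 5, 11] = [0, 7, 6, 4, 8, 5, 11] -> [0, 7, 6, 4, 8, 5, 11]

Answer: 0 7 6 4 8 5 11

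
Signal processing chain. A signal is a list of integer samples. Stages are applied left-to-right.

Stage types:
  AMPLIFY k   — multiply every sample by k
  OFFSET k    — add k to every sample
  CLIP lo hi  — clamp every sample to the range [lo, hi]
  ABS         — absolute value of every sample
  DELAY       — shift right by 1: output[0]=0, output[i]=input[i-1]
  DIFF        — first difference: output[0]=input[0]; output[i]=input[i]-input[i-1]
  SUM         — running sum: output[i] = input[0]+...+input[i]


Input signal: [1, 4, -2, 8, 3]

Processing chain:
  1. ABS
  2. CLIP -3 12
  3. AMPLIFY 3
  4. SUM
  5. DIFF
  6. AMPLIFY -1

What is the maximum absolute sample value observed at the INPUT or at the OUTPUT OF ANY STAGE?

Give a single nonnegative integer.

Answer: 54

Derivation:
Input: [1, 4, -2, 8, 3] (max |s|=8)
Stage 1 (ABS): |1|=1, |4|=4, |-2|=2, |8|=8, |3|=3 -> [1, 4, 2, 8, 3] (max |s|=8)
Stage 2 (CLIP -3 12): clip(1,-3,12)=1, clip(4,-3,12)=4, clip(2,-3,12)=2, clip(8,-3,12)=8, clip(3,-3,12)=3 -> [1, 4, 2, 8, 3] (max |s|=8)
Stage 3 (AMPLIFY 3): 1*3=3, 4*3=12, 2*3=6, 8*3=24, 3*3=9 -> [3, 12, 6, 24, 9] (max |s|=24)
Stage 4 (SUM): sum[0..0]=3, sum[0..1]=15, sum[0..2]=21, sum[0..3]=45, sum[0..4]=54 -> [3, 15, 21, 45, 54] (max |s|=54)
Stage 5 (DIFF): s[0]=3, 15-3=12, 21-15=6, 45-21=24, 54-45=9 -> [3, 12, 6, 24, 9] (max |s|=24)
Stage 6 (AMPLIFY -1): 3*-1=-3, 12*-1=-12, 6*-1=-6, 24*-1=-24, 9*-1=-9 -> [-3, -12, -6, -24, -9] (max |s|=24)
Overall max amplitude: 54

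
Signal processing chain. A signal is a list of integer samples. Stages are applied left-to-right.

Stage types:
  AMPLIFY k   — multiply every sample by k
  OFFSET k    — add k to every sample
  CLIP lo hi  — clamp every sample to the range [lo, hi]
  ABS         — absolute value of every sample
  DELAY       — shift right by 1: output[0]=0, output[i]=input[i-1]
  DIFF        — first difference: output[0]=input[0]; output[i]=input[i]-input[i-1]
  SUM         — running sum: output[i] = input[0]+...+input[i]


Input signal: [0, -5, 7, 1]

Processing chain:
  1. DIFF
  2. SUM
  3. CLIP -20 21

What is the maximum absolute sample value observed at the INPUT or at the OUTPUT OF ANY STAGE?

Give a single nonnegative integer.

Answer: 12

Derivation:
Input: [0, -5, 7, 1] (max |s|=7)
Stage 1 (DIFF): s[0]=0, -5-0=-5, 7--5=12, 1-7=-6 -> [0, -5, 12, -6] (max |s|=12)
Stage 2 (SUM): sum[0..0]=0, sum[0..1]=-5, sum[0..2]=7, sum[0..3]=1 -> [0, -5, 7, 1] (max |s|=7)
Stage 3 (CLIP -20 21): clip(0,-20,21)=0, clip(-5,-20,21)=-5, clip(7,-20,21)=7, clip(1,-20,21)=1 -> [0, -5, 7, 1] (max |s|=7)
Overall max amplitude: 12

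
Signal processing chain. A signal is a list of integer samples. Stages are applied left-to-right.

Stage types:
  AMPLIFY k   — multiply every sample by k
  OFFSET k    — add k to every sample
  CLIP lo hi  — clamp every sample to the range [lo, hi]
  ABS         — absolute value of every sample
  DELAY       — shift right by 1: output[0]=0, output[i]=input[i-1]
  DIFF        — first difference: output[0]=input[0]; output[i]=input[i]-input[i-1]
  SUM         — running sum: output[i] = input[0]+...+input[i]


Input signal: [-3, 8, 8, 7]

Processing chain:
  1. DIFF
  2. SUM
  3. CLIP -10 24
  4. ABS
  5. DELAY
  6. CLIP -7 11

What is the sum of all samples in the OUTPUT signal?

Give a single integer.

Answer: 19

Derivation:
Input: [-3, 8, 8, 7]
Stage 1 (DIFF): s[0]=-3, 8--3=11, 8-8=0, 7-8=-1 -> [-3, 11, 0, -1]
Stage 2 (SUM): sum[0..0]=-3, sum[0..1]=8, sum[0..2]=8, sum[0..3]=7 -> [-3, 8, 8, 7]
Stage 3 (CLIP -10 24): clip(-3,-10,24)=-3, clip(8,-10,24)=8, clip(8,-10,24)=8, clip(7,-10,24)=7 -> [-3, 8, 8, 7]
Stage 4 (ABS): |-3|=3, |8|=8, |8|=8, |7|=7 -> [3, 8, 8, 7]
Stage 5 (DELAY): [0, 3, 8, 8] = [0, 3, 8, 8] -> [0, 3, 8, 8]
Stage 6 (CLIP -7 11): clip(0,-7,11)=0, clip(3,-7,11)=3, clip(8,-7,11)=8, clip(8,-7,11)=8 -> [0, 3, 8, 8]
Output sum: 19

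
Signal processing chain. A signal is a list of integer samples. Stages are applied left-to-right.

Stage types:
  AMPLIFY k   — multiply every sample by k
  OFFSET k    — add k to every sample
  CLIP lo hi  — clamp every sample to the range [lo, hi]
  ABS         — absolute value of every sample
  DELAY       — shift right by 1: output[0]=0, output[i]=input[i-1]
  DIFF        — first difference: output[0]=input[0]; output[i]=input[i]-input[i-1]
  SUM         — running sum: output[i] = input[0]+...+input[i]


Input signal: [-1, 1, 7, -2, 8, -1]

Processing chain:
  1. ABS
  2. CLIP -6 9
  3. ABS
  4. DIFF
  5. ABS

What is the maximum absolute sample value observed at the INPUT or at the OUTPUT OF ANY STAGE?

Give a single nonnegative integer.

Answer: 8

Derivation:
Input: [-1, 1, 7, -2, 8, -1] (max |s|=8)
Stage 1 (ABS): |-1|=1, |1|=1, |7|=7, |-2|=2, |8|=8, |-1|=1 -> [1, 1, 7, 2, 8, 1] (max |s|=8)
Stage 2 (CLIP -6 9): clip(1,-6,9)=1, clip(1,-6,9)=1, clip(7,-6,9)=7, clip(2,-6,9)=2, clip(8,-6,9)=8, clip(1,-6,9)=1 -> [1, 1, 7, 2, 8, 1] (max |s|=8)
Stage 3 (ABS): |1|=1, |1|=1, |7|=7, |2|=2, |8|=8, |1|=1 -> [1, 1, 7, 2, 8, 1] (max |s|=8)
Stage 4 (DIFF): s[0]=1, 1-1=0, 7-1=6, 2-7=-5, 8-2=6, 1-8=-7 -> [1, 0, 6, -5, 6, -7] (max |s|=7)
Stage 5 (ABS): |1|=1, |0|=0, |6|=6, |-5|=5, |6|=6, |-7|=7 -> [1, 0, 6, 5, 6, 7] (max |s|=7)
Overall max amplitude: 8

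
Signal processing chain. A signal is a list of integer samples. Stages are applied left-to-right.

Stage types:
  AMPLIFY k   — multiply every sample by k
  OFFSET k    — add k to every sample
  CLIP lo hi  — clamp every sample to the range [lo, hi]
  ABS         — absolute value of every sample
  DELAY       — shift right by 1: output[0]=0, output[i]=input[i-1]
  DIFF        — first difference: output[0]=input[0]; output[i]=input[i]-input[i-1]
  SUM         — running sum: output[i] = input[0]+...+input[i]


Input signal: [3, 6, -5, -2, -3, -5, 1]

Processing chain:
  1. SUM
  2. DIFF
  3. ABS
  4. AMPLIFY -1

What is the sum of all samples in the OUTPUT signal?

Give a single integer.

Input: [3, 6, -5, -2, -3, -5, 1]
Stage 1 (SUM): sum[0..0]=3, sum[0..1]=9, sum[0..2]=4, sum[0..3]=2, sum[0..4]=-1, sum[0..5]=-6, sum[0..6]=-5 -> [3, 9, 4, 2, -1, -6, -5]
Stage 2 (DIFF): s[0]=3, 9-3=6, 4-9=-5, 2-4=-2, -1-2=-3, -6--1=-5, -5--6=1 -> [3, 6, -5, -2, -3, -5, 1]
Stage 3 (ABS): |3|=3, |6|=6, |-5|=5, |-2|=2, |-3|=3, |-5|=5, |1|=1 -> [3, 6, 5, 2, 3, 5, 1]
Stage 4 (AMPLIFY -1): 3*-1=-3, 6*-1=-6, 5*-1=-5, 2*-1=-2, 3*-1=-3, 5*-1=-5, 1*-1=-1 -> [-3, -6, -5, -2, -3, -5, -1]
Output sum: -25

Answer: -25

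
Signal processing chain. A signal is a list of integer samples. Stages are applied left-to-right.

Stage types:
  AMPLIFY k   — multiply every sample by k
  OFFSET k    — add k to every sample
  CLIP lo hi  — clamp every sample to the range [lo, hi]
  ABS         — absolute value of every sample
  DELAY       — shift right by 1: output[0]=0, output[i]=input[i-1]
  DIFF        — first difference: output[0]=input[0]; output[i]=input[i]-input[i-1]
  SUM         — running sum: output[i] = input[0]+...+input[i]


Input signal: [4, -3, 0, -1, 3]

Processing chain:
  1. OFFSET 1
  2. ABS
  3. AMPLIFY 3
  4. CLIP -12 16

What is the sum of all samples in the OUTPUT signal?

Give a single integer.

Answer: 36

Derivation:
Input: [4, -3, 0, -1, 3]
Stage 1 (OFFSET 1): 4+1=5, -3+1=-2, 0+1=1, -1+1=0, 3+1=4 -> [5, -2, 1, 0, 4]
Stage 2 (ABS): |5|=5, |-2|=2, |1|=1, |0|=0, |4|=4 -> [5, 2, 1, 0, 4]
Stage 3 (AMPLIFY 3): 5*3=15, 2*3=6, 1*3=3, 0*3=0, 4*3=12 -> [15, 6, 3, 0, 12]
Stage 4 (CLIP -12 16): clip(15,-12,16)=15, clip(6,-12,16)=6, clip(3,-12,16)=3, clip(0,-12,16)=0, clip(12,-12,16)=12 -> [15, 6, 3, 0, 12]
Output sum: 36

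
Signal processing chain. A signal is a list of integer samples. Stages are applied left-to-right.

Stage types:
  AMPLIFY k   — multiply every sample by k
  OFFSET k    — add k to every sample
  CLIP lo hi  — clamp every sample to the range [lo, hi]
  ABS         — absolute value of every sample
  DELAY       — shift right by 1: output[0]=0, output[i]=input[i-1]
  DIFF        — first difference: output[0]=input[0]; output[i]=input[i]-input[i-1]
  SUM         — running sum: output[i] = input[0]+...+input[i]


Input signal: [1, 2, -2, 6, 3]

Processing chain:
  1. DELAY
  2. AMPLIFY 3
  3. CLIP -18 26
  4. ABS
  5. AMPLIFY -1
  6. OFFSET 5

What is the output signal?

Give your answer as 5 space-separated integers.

Input: [1, 2, -2, 6, 3]
Stage 1 (DELAY): [0, 1, 2, -2, 6] = [0, 1, 2, -2, 6] -> [0, 1, 2, -2, 6]
Stage 2 (AMPLIFY 3): 0*3=0, 1*3=3, 2*3=6, -2*3=-6, 6*3=18 -> [0, 3, 6, -6, 18]
Stage 3 (CLIP -18 26): clip(0,-18,26)=0, clip(3,-18,26)=3, clip(6,-18,26)=6, clip(-6,-18,26)=-6, clip(18,-18,26)=18 -> [0, 3, 6, -6, 18]
Stage 4 (ABS): |0|=0, |3|=3, |6|=6, |-6|=6, |18|=18 -> [0, 3, 6, 6, 18]
Stage 5 (AMPLIFY -1): 0*-1=0, 3*-1=-3, 6*-1=-6, 6*-1=-6, 18*-1=-18 -> [0, -3, -6, -6, -18]
Stage 6 (OFFSET 5): 0+5=5, -3+5=2, -6+5=-1, -6+5=-1, -18+5=-13 -> [5, 2, -1, -1, -13]

Answer: 5 2 -1 -1 -13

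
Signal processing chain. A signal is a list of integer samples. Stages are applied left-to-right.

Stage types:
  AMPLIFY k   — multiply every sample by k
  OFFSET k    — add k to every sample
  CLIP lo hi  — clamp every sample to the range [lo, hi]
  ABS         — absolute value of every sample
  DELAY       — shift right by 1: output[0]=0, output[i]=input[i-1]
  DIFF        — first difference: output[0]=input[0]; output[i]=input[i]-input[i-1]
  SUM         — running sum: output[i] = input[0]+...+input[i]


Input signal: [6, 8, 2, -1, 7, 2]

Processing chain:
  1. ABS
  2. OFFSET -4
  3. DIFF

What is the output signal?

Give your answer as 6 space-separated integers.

Input: [6, 8, 2, -1, 7, 2]
Stage 1 (ABS): |6|=6, |8|=8, |2|=2, |-1|=1, |7|=7, |2|=2 -> [6, 8, 2, 1, 7, 2]
Stage 2 (OFFSET -4): 6+-4=2, 8+-4=4, 2+-4=-2, 1+-4=-3, 7+-4=3, 2+-4=-2 -> [2, 4, -2, -3, 3, -2]
Stage 3 (DIFF): s[0]=2, 4-2=2, -2-4=-6, -3--2=-1, 3--3=6, -2-3=-5 -> [2, 2, -6, -1, 6, -5]

Answer: 2 2 -6 -1 6 -5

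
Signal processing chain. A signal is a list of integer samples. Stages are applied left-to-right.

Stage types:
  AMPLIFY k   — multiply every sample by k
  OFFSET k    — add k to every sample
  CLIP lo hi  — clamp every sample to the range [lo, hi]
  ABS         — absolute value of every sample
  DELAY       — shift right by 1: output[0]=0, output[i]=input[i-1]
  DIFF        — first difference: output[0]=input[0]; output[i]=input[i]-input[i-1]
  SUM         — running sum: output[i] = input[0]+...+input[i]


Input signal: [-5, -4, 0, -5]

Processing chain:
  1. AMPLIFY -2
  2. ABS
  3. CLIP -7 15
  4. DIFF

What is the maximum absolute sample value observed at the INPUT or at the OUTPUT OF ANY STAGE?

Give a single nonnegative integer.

Input: [-5, -4, 0, -5] (max |s|=5)
Stage 1 (AMPLIFY -2): -5*-2=10, -4*-2=8, 0*-2=0, -5*-2=10 -> [10, 8, 0, 10] (max |s|=10)
Stage 2 (ABS): |10|=10, |8|=8, |0|=0, |10|=10 -> [10, 8, 0, 10] (max |s|=10)
Stage 3 (CLIP -7 15): clip(10,-7,15)=10, clip(8,-7,15)=8, clip(0,-7,15)=0, clip(10,-7,15)=10 -> [10, 8, 0, 10] (max |s|=10)
Stage 4 (DIFF): s[0]=10, 8-10=-2, 0-8=-8, 10-0=10 -> [10, -2, -8, 10] (max |s|=10)
Overall max amplitude: 10

Answer: 10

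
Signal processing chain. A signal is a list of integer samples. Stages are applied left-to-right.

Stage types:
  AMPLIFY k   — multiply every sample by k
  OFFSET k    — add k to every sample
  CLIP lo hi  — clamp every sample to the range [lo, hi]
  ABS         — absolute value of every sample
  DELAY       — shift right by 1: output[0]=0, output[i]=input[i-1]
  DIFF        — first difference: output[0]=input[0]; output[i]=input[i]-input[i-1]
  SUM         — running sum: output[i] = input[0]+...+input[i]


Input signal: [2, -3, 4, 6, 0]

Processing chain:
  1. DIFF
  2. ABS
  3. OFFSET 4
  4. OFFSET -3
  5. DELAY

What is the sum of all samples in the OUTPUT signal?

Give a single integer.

Answer: 20

Derivation:
Input: [2, -3, 4, 6, 0]
Stage 1 (DIFF): s[0]=2, -3-2=-5, 4--3=7, 6-4=2, 0-6=-6 -> [2, -5, 7, 2, -6]
Stage 2 (ABS): |2|=2, |-5|=5, |7|=7, |2|=2, |-6|=6 -> [2, 5, 7, 2, 6]
Stage 3 (OFFSET 4): 2+4=6, 5+4=9, 7+4=11, 2+4=6, 6+4=10 -> [6, 9, 11, 6, 10]
Stage 4 (OFFSET -3): 6+-3=3, 9+-3=6, 11+-3=8, 6+-3=3, 10+-3=7 -> [3, 6, 8, 3, 7]
Stage 5 (DELAY): [0, 3, 6, 8, 3] = [0, 3, 6, 8, 3] -> [0, 3, 6, 8, 3]
Output sum: 20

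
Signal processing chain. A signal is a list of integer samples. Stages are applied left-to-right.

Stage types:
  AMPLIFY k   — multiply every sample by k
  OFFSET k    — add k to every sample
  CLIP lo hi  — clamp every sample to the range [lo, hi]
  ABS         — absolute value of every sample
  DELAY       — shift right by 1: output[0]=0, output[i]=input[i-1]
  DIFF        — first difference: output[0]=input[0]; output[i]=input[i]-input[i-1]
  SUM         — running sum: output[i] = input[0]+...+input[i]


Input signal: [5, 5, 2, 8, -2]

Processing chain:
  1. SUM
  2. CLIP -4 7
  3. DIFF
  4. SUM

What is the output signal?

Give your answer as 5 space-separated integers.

Answer: 5 7 7 7 7

Derivation:
Input: [5, 5, 2, 8, -2]
Stage 1 (SUM): sum[0..0]=5, sum[0..1]=10, sum[0..2]=12, sum[0..3]=20, sum[0..4]=18 -> [5, 10, 12, 20, 18]
Stage 2 (CLIP -4 7): clip(5,-4,7)=5, clip(10,-4,7)=7, clip(12,-4,7)=7, clip(20,-4,7)=7, clip(18,-4,7)=7 -> [5, 7, 7, 7, 7]
Stage 3 (DIFF): s[0]=5, 7-5=2, 7-7=0, 7-7=0, 7-7=0 -> [5, 2, 0, 0, 0]
Stage 4 (SUM): sum[0..0]=5, sum[0..1]=7, sum[0..2]=7, sum[0..3]=7, sum[0..4]=7 -> [5, 7, 7, 7, 7]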